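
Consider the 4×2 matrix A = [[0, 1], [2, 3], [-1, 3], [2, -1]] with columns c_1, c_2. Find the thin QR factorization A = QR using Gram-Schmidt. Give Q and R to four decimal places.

e_1 = c_1/‖c_1‖ = (0, 2, -1, 2)/3.0000 = (0.0000, 0.6667, -0.3333, 0.6667).
r_{12} = e_1·c_2 = 0.3333.
u_2 = c_2 − 0.3333·e_1 = (1.0000, 2.7778, 3.1111, -1.2222).
‖u_2‖ = 4.4597, so e_2 = (0.2242, 0.6229, 0.6976, -0.2741).

Q = [[0.0000, 0.2242], [0.6667, 0.6229], [-0.3333, 0.6976], [0.6667, -0.2741]], R = [[3.0000, 0.3333], [0.0000, 4.4597]]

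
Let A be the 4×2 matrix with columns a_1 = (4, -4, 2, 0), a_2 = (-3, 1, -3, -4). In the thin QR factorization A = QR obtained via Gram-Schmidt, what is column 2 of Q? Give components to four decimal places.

e_2 = (-0.1197, -0.3111, -0.3829, -0.8615)

a_1 = (4, -4, 2, 0); ‖a_1‖ = 6.0000, so e_1 = (0.6667, -0.6667, 0.3333, 0.0000).
e_1·a_2 = 0.6667·(-3) + (-0.6667)·1 + 0.3333·(-3) + 0.0000·(-4) = -3.6667.
u_2 = a_2 + 3.6667·e_1 = (-0.5556, -1.4444, -1.7778, -4.0000).
‖u_2‖ = 4.6428, so e_2 = (-0.1197, -0.3111, -0.3829, -0.8615).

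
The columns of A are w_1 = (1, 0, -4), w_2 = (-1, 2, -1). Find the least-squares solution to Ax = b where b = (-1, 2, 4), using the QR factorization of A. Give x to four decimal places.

x = (-1.1290, 0.7312)

w_1 = (1, 0, -4); ‖w_1‖ = 4.1231, so e_1 = (0.2425, 0.0000, -0.9701).
e_1·w_2 = 0.2425·(-1) + 0.0000·2 + (-0.9701)·(-1) = 0.7276.
u_2 = w_2 − 0.7276·e_1 = (-1.1765, 2.0000, -0.2941).
‖u_2‖ = 2.3389, so e_2 = (-0.5030, 0.8551, -0.1257).
Qᵀb = (-4.1231, 1.7102).
Back-substitute: x_2 = 1.7102/2.3389 = 0.7312.
x_1 = (-4.1231 − 0.7276·0.7312)/4.1231 = -1.1290.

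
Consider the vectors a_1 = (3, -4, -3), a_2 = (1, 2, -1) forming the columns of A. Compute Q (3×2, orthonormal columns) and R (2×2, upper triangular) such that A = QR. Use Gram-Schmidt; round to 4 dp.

Q = [[0.5145, 0.4851], [-0.6860, 0.7276], [-0.5145, -0.4851]], R = [[5.8310, -0.3430], [0.0000, 2.4254]]

a_1 = (3, -4, -3); ‖a_1‖ = 5.8310, so q_1 = (0.5145, -0.6860, -0.5145).
q_1·a_2 = 0.5145·1 + (-0.6860)·2 + (-0.5145)·(-1) = -0.3430.
u_2 = a_2 + 0.3430·q_1 = (1.1765, 1.7647, -1.1765).
‖u_2‖ = 2.4254, so q_2 = (0.4851, 0.7276, -0.4851).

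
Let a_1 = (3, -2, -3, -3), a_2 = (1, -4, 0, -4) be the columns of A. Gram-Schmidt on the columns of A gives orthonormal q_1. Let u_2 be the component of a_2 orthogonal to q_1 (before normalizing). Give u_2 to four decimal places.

a_1 = (3, -2, -3, -3); ‖a_1‖ = 5.5678, so q_1 = (0.5388, -0.3592, -0.5388, -0.5388).
q_1·a_2 = 0.5388·1 + (-0.3592)·(-4) + (-0.5388)·0 + (-0.5388)·(-4) = 4.1309.
u_2 = a_2 − 4.1309·q_1 = (-1.2258, -2.5161, 2.2258, -1.7742).

u_2 = (-1.2258, -2.5161, 2.2258, -1.7742)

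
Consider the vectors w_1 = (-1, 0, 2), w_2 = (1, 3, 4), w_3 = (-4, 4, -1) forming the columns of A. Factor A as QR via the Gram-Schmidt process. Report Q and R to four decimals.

Q = [[-0.4472, 0.5963, -0.6667], [0.0000, 0.7454, 0.6667], [0.8944, 0.2981, -0.3333]], R = [[2.2361, 3.1305, 0.8944], [0.0000, 4.0249, 0.2981], [0.0000, 0.0000, 5.6667]]

w_1 = (-1, 0, 2); ‖w_1‖ = 2.2361, so e_1 = (-0.4472, 0.0000, 0.8944).
e_1·w_2 = (-0.4472)·1 + 0.0000·3 + 0.8944·4 = 3.1305.
u_2 = w_2 − 3.1305·e_1 = (2.4000, 3.0000, 1.2000).
‖u_2‖ = 4.0249, so e_2 = (0.5963, 0.7454, 0.2981).
e_1·w_3 = (-0.4472)·(-4) + 0.0000·4 + 0.8944·(-1) = 0.8944; e_2·w_3 = 0.5963·(-4) + 0.7454·4 + 0.2981·(-1) = 0.2981.
u_3 = w_3 − 0.8944·e_1 − 0.2981·e_2 = (-3.7778, 3.7778, -1.8889).
‖u_3‖ = 5.6667, so e_3 = (-0.6667, 0.6667, -0.3333).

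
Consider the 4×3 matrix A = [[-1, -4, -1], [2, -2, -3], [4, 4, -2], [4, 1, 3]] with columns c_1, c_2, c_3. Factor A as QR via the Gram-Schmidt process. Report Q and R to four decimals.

Q = [[-0.1644, -0.6760, -0.0632], [0.3288, -0.6021, -0.4913], [0.6576, 0.3591, -0.4885], [0.6576, -0.2271, 0.7183]], R = [[6.0828, 3.2880, -0.1644], [0.0000, 5.1175, 1.0827], [0.0000, 0.0000, 4.6691]]

c_1 = (-1, 2, 4, 4); ‖c_1‖ = 6.0828, so q_1 = (-0.1644, 0.3288, 0.6576, 0.6576).
q_1·c_2 = (-0.1644)·(-4) + 0.3288·(-2) + 0.6576·4 + 0.6576·1 = 3.2880.
u_2 = c_2 − 3.2880·q_1 = (-3.4595, -3.0811, 1.8378, -1.1622).
‖u_2‖ = 5.1175, so q_2 = (-0.6760, -0.6021, 0.3591, -0.2271).
q_1·c_3 = (-0.1644)·(-1) + 0.3288·(-3) + 0.6576·(-2) + 0.6576·3 = -0.1644; q_2·c_3 = (-0.6760)·(-1) + (-0.6021)·(-3) + 0.3591·(-2) + (-0.2271)·3 = 1.0827.
u_3 = c_3 + 0.1644·q_1 − 1.0827·q_2 = (-0.2951, -2.2941, -2.2807, 3.3540).
‖u_3‖ = 4.6691, so q_3 = (-0.0632, -0.4913, -0.4885, 0.7183).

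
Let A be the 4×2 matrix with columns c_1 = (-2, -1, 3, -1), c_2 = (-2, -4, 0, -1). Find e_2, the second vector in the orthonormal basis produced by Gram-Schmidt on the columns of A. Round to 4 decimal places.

c_1 = (-2, -1, 3, -1); ‖c_1‖ = 3.8730, so e_1 = (-0.5164, -0.2582, 0.7746, -0.2582).
e_1·c_2 = (-0.5164)·(-2) + (-0.2582)·(-4) + 0.7746·0 + (-0.2582)·(-1) = 2.3238.
u_2 = c_2 − 2.3238·e_1 = (-0.8000, -3.4000, -1.8000, -0.4000).
‖u_2‖ = 3.9497, so e_2 = (-0.2025, -0.8608, -0.4557, -0.1013).

e_2 = (-0.2025, -0.8608, -0.4557, -0.1013)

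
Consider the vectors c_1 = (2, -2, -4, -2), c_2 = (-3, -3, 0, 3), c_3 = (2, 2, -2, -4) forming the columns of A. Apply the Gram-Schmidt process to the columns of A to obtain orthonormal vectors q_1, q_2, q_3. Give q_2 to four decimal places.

q_2 = (-0.5071, -0.6761, -0.1690, 0.5071)

c_1 = (2, -2, -4, -2); ‖c_1‖ = 5.2915, so q_1 = (0.3780, -0.3780, -0.7559, -0.3780).
q_1·c_2 = 0.3780·(-3) + (-0.3780)·(-3) + (-0.7559)·0 + (-0.3780)·3 = -1.1339.
u_2 = c_2 + 1.1339·q_1 = (-2.5714, -3.4286, -0.8571, 2.5714).
‖u_2‖ = 5.0709, so q_2 = (-0.5071, -0.6761, -0.1690, 0.5071).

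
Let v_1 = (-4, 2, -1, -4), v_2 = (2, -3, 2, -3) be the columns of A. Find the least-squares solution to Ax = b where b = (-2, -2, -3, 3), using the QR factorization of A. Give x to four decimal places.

x = (-0.1924, -0.5296)

e_1 = v_1/‖v_1‖ = (-4, 2, -1, -4)/6.0828 = (-0.6576, 0.3288, -0.1644, -0.6576).
r_{12} = e_1·v_2 = -0.6576.
u_2 = v_2 + 0.6576·e_1 = (1.5676, -2.7838, 1.8919, -3.4324).
‖u_2‖ = 5.0564, so e_2 = (0.3100, -0.5505, 0.3742, -0.6788).
Qᵀb = (-0.8220, -2.6779).
Back-substitute: x_2 = -2.6779/5.0564 = -0.5296.
x_1 = (-0.8220 + 0.6576·(-0.5296))/6.0828 = -0.1924.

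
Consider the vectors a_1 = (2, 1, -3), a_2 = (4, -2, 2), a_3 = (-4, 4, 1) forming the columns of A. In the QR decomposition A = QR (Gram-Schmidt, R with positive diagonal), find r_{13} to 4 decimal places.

r_{13} = -1.8708

a_1 = (2, 1, -3); ‖a_1‖ = 3.7417, so q_1 = (0.5345, 0.2673, -0.8018).
r_{13} = q_1·a_3 = -1.8708.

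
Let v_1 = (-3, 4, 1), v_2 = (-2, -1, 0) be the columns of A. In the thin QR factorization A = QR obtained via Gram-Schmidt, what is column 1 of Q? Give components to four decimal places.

v_1 = (-3, 4, 1); ‖v_1‖ = 5.0990, so q_1 = (-0.5883, 0.7845, 0.1961).

q_1 = (-0.5883, 0.7845, 0.1961)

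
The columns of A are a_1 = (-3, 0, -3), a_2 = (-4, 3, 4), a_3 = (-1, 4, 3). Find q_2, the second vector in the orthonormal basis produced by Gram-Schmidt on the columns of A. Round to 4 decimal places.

a_1 = (-3, 0, -3); ‖a_1‖ = 4.2426, so q_1 = (-0.7071, 0.0000, -0.7071).
q_1·a_2 = (-0.7071)·(-4) + 0.0000·3 + (-0.7071)·4 = 0.0000.
u_2 = a_2 + 0.0000·q_1 = (-4.0000, 3.0000, 4.0000).
‖u_2‖ = 6.4031, so q_2 = (-0.6247, 0.4685, 0.6247).

q_2 = (-0.6247, 0.4685, 0.6247)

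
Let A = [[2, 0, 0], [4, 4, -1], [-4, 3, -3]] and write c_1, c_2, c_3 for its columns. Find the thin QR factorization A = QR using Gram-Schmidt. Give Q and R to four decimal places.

Q = [[0.3333, -0.0448, -0.9417], [0.6667, 0.7175, 0.2018], [-0.6667, 0.6951, -0.2691]], R = [[6.0000, 0.6667, 1.3333], [0.0000, 4.9554, -2.8028], [0.0000, 0.0000, 0.6054]]

c_1 = (2, 4, -4); ‖c_1‖ = 6.0000, so q_1 = (0.3333, 0.6667, -0.6667).
q_1·c_2 = 0.3333·0 + 0.6667·4 + (-0.6667)·3 = 0.6667.
u_2 = c_2 − 0.6667·q_1 = (-0.2222, 3.5556, 3.4444).
‖u_2‖ = 4.9554, so q_2 = (-0.0448, 0.7175, 0.6951).
q_1·c_3 = 0.3333·0 + 0.6667·(-1) + (-0.6667)·(-3) = 1.3333; q_2·c_3 = (-0.0448)·0 + 0.7175·(-1) + 0.6951·(-3) = -2.8028.
u_3 = c_3 − 1.3333·q_1 + 2.8028·q_2 = (-0.5701, 0.1222, -0.1629).
‖u_3‖ = 0.6054, so q_3 = (-0.9417, 0.2018, -0.2691).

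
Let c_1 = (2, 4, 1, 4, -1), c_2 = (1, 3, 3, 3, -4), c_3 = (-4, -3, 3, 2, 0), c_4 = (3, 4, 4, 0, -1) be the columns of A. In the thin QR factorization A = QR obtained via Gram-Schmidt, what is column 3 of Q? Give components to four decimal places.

e_3 = (-0.5616, -0.3216, 0.3443, 0.5976, 0.3248)

c_1 = (2, 4, 1, 4, -1); ‖c_1‖ = 6.1644, so e_1 = (0.3244, 0.6489, 0.1622, 0.6489, -0.1622).
e_1·c_2 = 0.3244·1 + 0.6489·3 + 0.1622·3 + 0.6489·3 + (-0.1622)·(-4) = 5.3533.
u_2 = c_2 − 5.3533·e_1 = (-0.7368, -0.4737, 2.1316, -0.4737, -3.1316).
‖u_2‖ = 3.9169, so e_2 = (-0.1881, -0.1209, 0.5442, -0.1209, -0.7995).
e_1·c_3 = 0.3244·(-4) + 0.6489·(-3) + 0.1622·3 + 0.6489·2 + (-0.1622)·0 = -1.4600; e_2·c_3 = (-0.1881)·(-4) + (-0.1209)·(-3) + 0.5442·3 + (-0.1209)·2 + (-0.7995)·0 = 2.5060.
u_3 = c_3 + 1.4600·e_1 − 2.5060·e_2 = (-3.0549, -1.7496, 1.8731, 3.2504, 1.7667).
‖u_3‖ = 5.4395, so e_3 = (-0.5616, -0.3216, 0.3443, 0.5976, 0.3248).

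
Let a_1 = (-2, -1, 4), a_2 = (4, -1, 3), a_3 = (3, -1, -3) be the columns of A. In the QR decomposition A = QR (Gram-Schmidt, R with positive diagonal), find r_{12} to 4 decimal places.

q_1 = a_1/‖a_1‖ = (-2, -1, 4)/4.5826 = (-0.4364, -0.2182, 0.8729).
r_{12} = q_1·a_2 = 1.0911.

r_{12} = 1.0911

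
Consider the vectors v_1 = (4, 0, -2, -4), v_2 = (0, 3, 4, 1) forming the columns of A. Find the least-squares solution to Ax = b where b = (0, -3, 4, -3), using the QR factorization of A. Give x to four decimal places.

v_1 = (4, 0, -2, -4); ‖v_1‖ = 6.0000, so e_1 = (0.6667, 0.0000, -0.3333, -0.6667).
e_1·v_2 = 0.6667·0 + 0.0000·3 + (-0.3333)·4 + (-0.6667)·1 = -2.0000.
u_2 = v_2 + 2.0000·e_1 = (1.3333, 3.0000, 3.3333, -0.3333).
‖u_2‖ = 4.6904, so e_2 = (0.2843, 0.6396, 0.7107, -0.0711).
Qᵀb = (0.6667, 1.1371).
Back-substitute: x_2 = 1.1371/4.6904 = 0.2424.
x_1 = (0.6667 + 2.0000·0.2424)/6.0000 = 0.1919.

x = (0.1919, 0.2424)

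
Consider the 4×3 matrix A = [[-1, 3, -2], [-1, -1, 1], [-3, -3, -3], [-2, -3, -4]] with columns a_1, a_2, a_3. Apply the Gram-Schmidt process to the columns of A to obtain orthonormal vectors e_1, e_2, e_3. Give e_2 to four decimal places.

a_1 = (-1, -1, -3, -2); ‖a_1‖ = 3.8730, so e_1 = (-0.2582, -0.2582, -0.7746, -0.5164).
e_1·a_2 = (-0.2582)·3 + (-0.2582)·(-1) + (-0.7746)·(-3) + (-0.5164)·(-3) = 3.3566.
u_2 = a_2 − 3.3566·e_1 = (3.8667, -0.1333, -0.4000, -1.2667).
‖u_2‖ = 4.0906, so e_2 = (0.9452, -0.0326, -0.0978, -0.3097).

e_2 = (0.9452, -0.0326, -0.0978, -0.3097)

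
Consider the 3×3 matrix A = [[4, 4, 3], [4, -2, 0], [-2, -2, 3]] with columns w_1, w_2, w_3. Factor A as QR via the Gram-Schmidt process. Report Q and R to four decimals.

Q = [[0.6667, 0.5963, 0.4472], [0.6667, -0.7454, 0.0000], [-0.3333, -0.2981, 0.8944]], R = [[6.0000, 2.0000, 1.0000], [0.0000, 4.4721, 0.8944], [0.0000, 0.0000, 4.0249]]

w_1 = (4, 4, -2); ‖w_1‖ = 6.0000, so q_1 = (0.6667, 0.6667, -0.3333).
q_1·w_2 = 0.6667·4 + 0.6667·(-2) + (-0.3333)·(-2) = 2.0000.
u_2 = w_2 − 2.0000·q_1 = (2.6667, -3.3333, -1.3333).
‖u_2‖ = 4.4721, so q_2 = (0.5963, -0.7454, -0.2981).
q_1·w_3 = 0.6667·3 + 0.6667·0 + (-0.3333)·3 = 1.0000; q_2·w_3 = 0.5963·3 + (-0.7454)·0 + (-0.2981)·3 = 0.8944.
u_3 = w_3 − 1.0000·q_1 − 0.8944·q_2 = (1.8000, 0.0000, 3.6000).
‖u_3‖ = 4.0249, so q_3 = (0.4472, 0.0000, 0.8944).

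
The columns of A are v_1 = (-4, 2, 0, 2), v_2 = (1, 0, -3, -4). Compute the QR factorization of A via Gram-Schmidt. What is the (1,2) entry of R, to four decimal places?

r_{12} = -2.4495

v_1 = (-4, 2, 0, 2); ‖v_1‖ = 4.8990, so q_1 = (-0.8165, 0.4082, 0.0000, 0.4082).
r_{12} = q_1·v_2 = -2.4495.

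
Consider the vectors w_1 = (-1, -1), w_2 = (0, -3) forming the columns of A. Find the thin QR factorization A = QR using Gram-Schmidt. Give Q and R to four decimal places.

Q = [[-0.7071, 0.7071], [-0.7071, -0.7071]], R = [[1.4142, 2.1213], [0.0000, 2.1213]]

w_1 = (-1, -1); ‖w_1‖ = 1.4142, so e_1 = (-0.7071, -0.7071).
e_1·w_2 = (-0.7071)·0 + (-0.7071)·(-3) = 2.1213.
u_2 = w_2 − 2.1213·e_1 = (1.5000, -1.5000).
‖u_2‖ = 2.1213, so e_2 = (0.7071, -0.7071).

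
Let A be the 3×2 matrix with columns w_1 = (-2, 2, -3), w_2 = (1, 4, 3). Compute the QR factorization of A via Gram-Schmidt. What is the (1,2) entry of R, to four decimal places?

w_1 = (-2, 2, -3); ‖w_1‖ = 4.1231, so e_1 = (-0.4851, 0.4851, -0.7276).
r_{12} = e_1·w_2 = -0.7276.

r_{12} = -0.7276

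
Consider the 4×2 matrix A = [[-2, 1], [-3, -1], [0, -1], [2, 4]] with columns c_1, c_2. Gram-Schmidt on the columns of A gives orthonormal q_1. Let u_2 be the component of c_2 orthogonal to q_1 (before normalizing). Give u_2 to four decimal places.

c_1 = (-2, -3, 0, 2); ‖c_1‖ = 4.1231, so q_1 = (-0.4851, -0.7276, 0.0000, 0.4851).
q_1·c_2 = (-0.4851)·1 + (-0.7276)·(-1) + 0.0000·(-1) + 0.4851·4 = 2.1828.
u_2 = c_2 − 2.1828·q_1 = (2.0588, 0.5882, -1.0000, 2.9412).

u_2 = (2.0588, 0.5882, -1.0000, 2.9412)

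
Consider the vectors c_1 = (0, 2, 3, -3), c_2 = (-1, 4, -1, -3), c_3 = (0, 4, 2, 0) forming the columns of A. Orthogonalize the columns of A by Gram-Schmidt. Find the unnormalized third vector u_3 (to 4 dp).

c_1 = (0, 2, 3, -3); ‖c_1‖ = 4.6904, so e_1 = (0.0000, 0.4264, 0.6396, -0.6396).
e_1·c_2 = 0.0000·(-1) + 0.4264·4 + 0.6396·(-1) + (-0.6396)·(-3) = 2.9848.
u_2 = c_2 − 2.9848·e_1 = (-1.0000, 2.7273, -2.9091, -1.0909).
‖u_2‖ = 4.2533, so e_2 = (-0.2351, 0.6412, -0.6840, -0.2565).
e_1·c_3 = 0.0000·0 + 0.4264·4 + 0.6396·2 + (-0.6396)·0 = 2.9848; e_2·c_3 = (-0.2351)·0 + 0.6412·4 + (-0.6840)·2 + (-0.2565)·0 = 1.1969.
u_3 = c_3 − 2.9848·e_1 − 1.1969·e_2 = (0.2814, 1.9598, 0.9095, 2.2161).

u_3 = (0.2814, 1.9598, 0.9095, 2.2161)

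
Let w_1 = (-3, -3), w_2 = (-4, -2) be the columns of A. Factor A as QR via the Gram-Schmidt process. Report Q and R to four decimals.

Q = [[-0.7071, -0.7071], [-0.7071, 0.7071]], R = [[4.2426, 4.2426], [0.0000, 1.4142]]

w_1 = (-3, -3); ‖w_1‖ = 4.2426, so e_1 = (-0.7071, -0.7071).
e_1·w_2 = (-0.7071)·(-4) + (-0.7071)·(-2) = 4.2426.
u_2 = w_2 − 4.2426·e_1 = (-1.0000, 1.0000).
‖u_2‖ = 1.4142, so e_2 = (-0.7071, 0.7071).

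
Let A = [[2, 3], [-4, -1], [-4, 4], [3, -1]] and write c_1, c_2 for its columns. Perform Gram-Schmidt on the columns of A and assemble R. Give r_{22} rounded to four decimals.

c_1 = (2, -4, -4, 3); ‖c_1‖ = 6.7082, so q_1 = (0.2981, -0.5963, -0.5963, 0.4472).
q_1·c_2 = 0.2981·3 + (-0.5963)·(-1) + (-0.5963)·4 + 0.4472·(-1) = -1.3416.
u_2 = c_2 + 1.3416·q_1 = (3.4000, -1.8000, 3.2000, -0.4000).
r_{22} = ‖u_2‖ = 5.0200.

r_{22} = 5.0200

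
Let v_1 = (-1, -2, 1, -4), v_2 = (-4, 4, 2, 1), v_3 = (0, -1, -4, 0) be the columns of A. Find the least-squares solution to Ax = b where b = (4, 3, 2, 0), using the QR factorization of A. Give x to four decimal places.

x = (-0.5702, -0.4203, -1.0108)

v_1 = (-1, -2, 1, -4); ‖v_1‖ = 4.6904, so q_1 = (-0.2132, -0.4264, 0.2132, -0.8528).
q_1·v_2 = (-0.2132)·(-4) + (-0.4264)·4 + 0.2132·2 + (-0.8528)·1 = -1.2792.
u_2 = v_2 + 1.2792·q_1 = (-4.2727, 3.4545, 2.2727, -0.0909).
‖u_2‖ = 5.9467, so q_2 = (-0.7185, 0.5809, 0.3822, -0.0153).
q_1·v_3 = (-0.2132)·0 + (-0.4264)·(-1) + 0.2132·(-4) + (-0.8528)·0 = -0.4264; q_2·v_3 = (-0.7185)·0 + 0.5809·(-1) + 0.3822·(-4) + (-0.0153)·0 = -2.1096.
u_3 = v_3 + 0.4264·q_1 + 2.1096·q_2 = (-1.6067, 0.0437, -3.1028, -0.3959).
‖u_3‖ = 3.5168, so q_3 = (-0.4569, 0.0124, -0.8823, -0.1126).
Qᵀb = (-1.7056, -0.3669, -3.5548).
Back-substitute: x_3 = -3.5548/3.5168 = -1.0108.
x_2 = (-0.3669 + 2.1096·(-1.0108))/5.9467 = -0.4203.
x_1 = (-1.7056 + 1.2792·(-0.4203) + 0.4264·(-1.0108))/4.6904 = -0.5702.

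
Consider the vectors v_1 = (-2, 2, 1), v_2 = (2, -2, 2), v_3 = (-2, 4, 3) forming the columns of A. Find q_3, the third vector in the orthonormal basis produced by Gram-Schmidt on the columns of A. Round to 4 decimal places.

q_3 = (0.7071, 0.7071, 0.0000)

q_1 = v_1/‖v_1‖ = (-2, 2, 1)/3.0000 = (-0.6667, 0.6667, 0.3333).
r_{12} = q_1·v_2 = -2.0000.
u_2 = v_2 + 2.0000·q_1 = (0.6667, -0.6667, 2.6667).
‖u_2‖ = 2.8284, so q_2 = (0.2357, -0.2357, 0.9428).
r_{13} = q_1·v_3 = 5.0000; r_{23} = q_2·v_3 = 1.4142.
u_3 = v_3 − 5.0000·q_1 − 1.4142·q_2 = (1.0000, 1.0000, 0.0000).
‖u_3‖ = 1.4142, so q_3 = (0.7071, 0.7071, 0.0000).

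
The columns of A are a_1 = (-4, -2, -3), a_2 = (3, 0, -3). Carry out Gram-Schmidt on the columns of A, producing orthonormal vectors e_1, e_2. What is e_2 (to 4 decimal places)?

e_2 = (0.6149, -0.0492, -0.7871)

a_1 = (-4, -2, -3); ‖a_1‖ = 5.3852, so e_1 = (-0.7428, -0.3714, -0.5571).
e_1·a_2 = (-0.7428)·3 + (-0.3714)·0 + (-0.5571)·(-3) = -0.5571.
u_2 = a_2 + 0.5571·e_1 = (2.5862, -0.2069, -3.3103).
‖u_2‖ = 4.2059, so e_2 = (0.6149, -0.0492, -0.7871).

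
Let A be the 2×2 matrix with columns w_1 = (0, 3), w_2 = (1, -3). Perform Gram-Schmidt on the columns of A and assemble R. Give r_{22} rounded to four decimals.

w_1 = (0, 3); ‖w_1‖ = 3.0000, so q_1 = (0.0000, 1.0000).
q_1·w_2 = 0.0000·1 + 1.0000·(-3) = -3.0000.
u_2 = w_2 + 3.0000·q_1 = (1.0000, 0.0000).
r_{22} = ‖u_2‖ = 1.0000.

r_{22} = 1.0000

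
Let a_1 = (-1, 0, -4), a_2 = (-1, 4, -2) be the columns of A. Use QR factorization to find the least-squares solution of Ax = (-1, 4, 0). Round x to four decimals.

a_1 = (-1, 0, -4); ‖a_1‖ = 4.1231, so q_1 = (-0.2425, 0.0000, -0.9701).
q_1·a_2 = (-0.2425)·(-1) + 0.0000·4 + (-0.9701)·(-2) = 2.1828.
u_2 = a_2 − 2.1828·q_1 = (-0.4706, 4.0000, 0.1176).
‖u_2‖ = 4.0293, so q_2 = (-0.1168, 0.9927, 0.0292).
Qᵀb = (0.2425, 4.0877).
Back-substitute: x_2 = 4.0877/4.0293 = 1.0145.
x_1 = (0.2425 − 2.1828·1.0145)/4.1231 = -0.4783.

x = (-0.4783, 1.0145)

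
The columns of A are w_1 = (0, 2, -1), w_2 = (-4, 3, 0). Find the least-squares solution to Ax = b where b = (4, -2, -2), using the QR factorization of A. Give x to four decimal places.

x = (0.9213, -1.1011)

w_1 = (0, 2, -1); ‖w_1‖ = 2.2361, so e_1 = (0.0000, 0.8944, -0.4472).
e_1·w_2 = 0.0000·(-4) + 0.8944·3 + (-0.4472)·0 = 2.6833.
u_2 = w_2 − 2.6833·e_1 = (-4.0000, 0.6000, 1.2000).
‖u_2‖ = 4.2190, so e_2 = (-0.9481, 0.1422, 0.2844).
Qᵀb = (-0.8944, -4.6456).
Back-substitute: x_2 = -4.6456/4.2190 = -1.1011.
x_1 = (-0.8944 − 2.6833·(-1.1011))/2.2361 = 0.9213.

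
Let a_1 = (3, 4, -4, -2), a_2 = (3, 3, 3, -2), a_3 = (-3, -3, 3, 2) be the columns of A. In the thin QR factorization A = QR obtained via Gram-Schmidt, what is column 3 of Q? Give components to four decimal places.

a_1 = (3, 4, -4, -2); ‖a_1‖ = 6.7082, so e_1 = (0.4472, 0.5963, -0.5963, -0.2981).
e_1·a_2 = 0.4472·3 + 0.5963·3 + (-0.5963)·3 + (-0.2981)·(-2) = 1.9379.
u_2 = a_2 − 1.9379·e_1 = (2.1333, 1.8444, 4.1556, -1.4222).
‖u_2‖ = 5.2196, so e_2 = (0.4087, 0.3534, 0.7961, -0.2725).
e_1·a_3 = 0.4472·(-3) + 0.5963·(-3) + (-0.5963)·3 + (-0.2981)·2 = -5.5156; e_2·a_3 = 0.4087·(-3) + 0.3534·(-3) + 0.7961·3 + (-0.2725)·2 = -0.4428.
u_3 = a_3 + 5.5156·e_1 + 0.4428·e_2 = (-0.3524, 0.4454, 0.0636, 0.2349).
‖u_3‖ = 0.6178, so e_3 = (-0.5703, 0.7208, 0.1030, 0.3802).

e_3 = (-0.5703, 0.7208, 0.1030, 0.3802)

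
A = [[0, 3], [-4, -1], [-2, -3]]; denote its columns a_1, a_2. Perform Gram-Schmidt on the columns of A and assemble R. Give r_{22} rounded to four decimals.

r_{22} = 3.7417

a_1 = (0, -4, -2); ‖a_1‖ = 4.4721, so q_1 = (0.0000, -0.8944, -0.4472).
q_1·a_2 = 0.0000·3 + (-0.8944)·(-1) + (-0.4472)·(-3) = 2.2361.
u_2 = a_2 − 2.2361·q_1 = (3.0000, 1.0000, -2.0000).
r_{22} = ‖u_2‖ = 3.7417.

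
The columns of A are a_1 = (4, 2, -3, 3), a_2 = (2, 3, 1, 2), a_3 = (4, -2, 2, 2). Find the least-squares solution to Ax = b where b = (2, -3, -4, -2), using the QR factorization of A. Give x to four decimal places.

a_1 = (4, 2, -3, 3); ‖a_1‖ = 6.1644, so e_1 = (0.6489, 0.3244, -0.4867, 0.4867).
e_1·a_2 = 0.6489·2 + 0.3244·3 + (-0.4867)·1 + 0.4867·2 = 2.7578.
u_2 = a_2 − 2.7578·e_1 = (0.2105, 2.1053, 2.3421, 0.6579).
‖u_2‖ = 3.2241, so e_2 = (0.0653, 0.6530, 0.7264, 0.2041).
e_1·a_3 = 0.6489·4 + 0.3244·(-2) + (-0.4867)·2 + 0.4867·2 = 1.9467; e_2·a_3 = 0.0653·4 + 0.6530·(-2) + 0.7264·2 + 0.2041·2 = 0.8162.
u_3 = a_3 − 1.9467·e_1 − 0.8162·e_2 = (2.6835, -3.1646, 2.3544, 0.8861).
‖u_3‖ = 4.8522, so e_3 = (0.5531, -0.6522, 0.4852, 0.1826).
Qᵀb = (1.2978, -5.1422, 0.7565).
Back-substitute: x_3 = 0.7565/4.8522 = 0.1559.
x_2 = (-5.1422 − 0.8162·0.1559)/3.2241 = -1.6344.
x_1 = (1.2978 − 2.7578·(-1.6344) − 1.9467·0.1559)/6.1644 = 0.8925.

x = (0.8925, -1.6344, 0.1559)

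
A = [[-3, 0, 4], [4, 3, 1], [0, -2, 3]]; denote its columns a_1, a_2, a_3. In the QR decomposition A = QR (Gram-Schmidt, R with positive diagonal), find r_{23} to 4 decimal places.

r_{23} = 0.3122

a_1 = (-3, 4, 0); ‖a_1‖ = 5.0000, so e_1 = (-0.6000, 0.8000, 0.0000).
e_1·a_2 = (-0.6000)·0 + 0.8000·3 + 0.0000·(-2) = 2.4000.
u_2 = a_2 − 2.4000·e_1 = (1.4400, 1.0800, -2.0000).
‖u_2‖ = 2.6907, so e_2 = (0.5352, 0.4014, -0.7433).
r_{23} = e_2·a_3 = 0.3122.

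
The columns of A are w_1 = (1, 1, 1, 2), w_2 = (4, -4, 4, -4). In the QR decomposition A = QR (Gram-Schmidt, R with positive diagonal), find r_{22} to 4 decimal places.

r_{22} = 7.8558

w_1 = (1, 1, 1, 2); ‖w_1‖ = 2.6458, so e_1 = (0.3780, 0.3780, 0.3780, 0.7559).
e_1·w_2 = 0.3780·4 + 0.3780·(-4) + 0.3780·4 + 0.7559·(-4) = -1.5119.
u_2 = w_2 + 1.5119·e_1 = (4.5714, -3.4286, 4.5714, -2.8571).
r_{22} = ‖u_2‖ = 7.8558.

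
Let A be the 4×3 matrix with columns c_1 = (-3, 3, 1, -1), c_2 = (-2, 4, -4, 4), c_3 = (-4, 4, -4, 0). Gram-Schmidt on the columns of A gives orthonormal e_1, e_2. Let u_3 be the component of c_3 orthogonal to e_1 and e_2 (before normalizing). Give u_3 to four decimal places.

c_1 = (-3, 3, 1, -1); ‖c_1‖ = 4.4721, so e_1 = (-0.6708, 0.6708, 0.2236, -0.2236).
e_1·c_2 = (-0.6708)·(-2) + 0.6708·4 + 0.2236·(-4) + (-0.2236)·4 = 2.2361.
u_2 = c_2 − 2.2361·e_1 = (-0.5000, 2.5000, -4.5000, 4.5000).
‖u_2‖ = 6.8557, so e_2 = (-0.0729, 0.3647, -0.6564, 0.6564).
e_1·c_3 = (-0.6708)·(-4) + 0.6708·4 + 0.2236·(-4) + (-0.2236)·0 = 4.4721; e_2·c_3 = (-0.0729)·(-4) + 0.3647·4 + (-0.6564)·(-4) + 0.6564·0 = 4.3759.
u_3 = c_3 − 4.4721·e_1 − 4.3759·e_2 = (-0.6809, -0.5957, -2.1277, -1.8723).

u_3 = (-0.6809, -0.5957, -2.1277, -1.8723)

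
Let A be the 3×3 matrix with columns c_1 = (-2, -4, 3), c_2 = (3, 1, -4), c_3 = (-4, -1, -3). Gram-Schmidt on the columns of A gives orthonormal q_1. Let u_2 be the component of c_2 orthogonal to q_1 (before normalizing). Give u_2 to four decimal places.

q_1 = c_1/‖c_1‖ = (-2, -4, 3)/5.3852 = (-0.3714, -0.7428, 0.5571).
r_{12} = q_1·c_2 = -4.0853.
u_2 = c_2 + 4.0853·q_1 = (1.4828, -2.0345, -1.7241).

u_2 = (1.4828, -2.0345, -1.7241)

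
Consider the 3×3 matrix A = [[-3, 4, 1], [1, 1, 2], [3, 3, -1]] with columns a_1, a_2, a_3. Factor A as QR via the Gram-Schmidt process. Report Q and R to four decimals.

Q = [[-0.6882, 0.7255, 0.0000], [0.2294, 0.2176, 0.9487], [0.6882, 0.6529, -0.3162]], R = [[4.3589, -0.4588, -0.9177], [0.0000, 5.0783, 0.5078], [0.0000, 0.0000, 2.2136]]

a_1 = (-3, 1, 3); ‖a_1‖ = 4.3589, so e_1 = (-0.6882, 0.2294, 0.6882).
e_1·a_2 = (-0.6882)·4 + 0.2294·1 + 0.6882·3 = -0.4588.
u_2 = a_2 + 0.4588·e_1 = (3.6842, 1.1053, 3.3158).
‖u_2‖ = 5.0783, so e_2 = (0.7255, 0.2176, 0.6529).
e_1·a_3 = (-0.6882)·1 + 0.2294·2 + 0.6882·(-1) = -0.9177; e_2·a_3 = 0.7255·1 + 0.2176·2 + 0.6529·(-1) = 0.5078.
u_3 = a_3 + 0.9177·e_1 − 0.5078·e_2 = (0.0000, 2.1000, -0.7000).
‖u_3‖ = 2.2136, so e_3 = (0.0000, 0.9487, -0.3162).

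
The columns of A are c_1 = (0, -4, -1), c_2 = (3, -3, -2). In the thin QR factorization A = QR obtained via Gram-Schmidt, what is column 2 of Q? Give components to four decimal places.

c_1 = (0, -4, -1); ‖c_1‖ = 4.1231, so q_1 = (0.0000, -0.9701, -0.2425).
q_1·c_2 = 0.0000·3 + (-0.9701)·(-3) + (-0.2425)·(-2) = 3.3955.
u_2 = c_2 − 3.3955·q_1 = (3.0000, 0.2941, -1.1765).
‖u_2‖ = 3.2358, so q_2 = (0.9271, 0.0909, -0.3636).

q_2 = (0.9271, 0.0909, -0.3636)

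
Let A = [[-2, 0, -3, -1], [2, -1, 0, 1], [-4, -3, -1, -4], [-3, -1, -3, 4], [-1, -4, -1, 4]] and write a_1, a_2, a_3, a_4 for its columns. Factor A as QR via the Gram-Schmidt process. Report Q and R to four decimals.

Q = [[-0.3430, 0.2325, -0.6354, -0.5133], [0.3430, -0.4650, -0.4100, -0.3914], [-0.6860, -0.2325, 0.4715, -0.4320], [-0.5145, 0.1162, -0.4305, 0.5637], [-0.1715, -0.8137, -0.1435, 0.2809]], R = [[5.8310, 2.9155, 3.4300, 0.6860], [0.0000, 4.3012, 0.0000, -2.5574], [0.0000, 0.0000, 2.8697, -3.9561], [0.0000, 0.0000, 0.0000, 5.2286]]

q_1 = a_1/‖a_1‖ = (-2, 2, -4, -3, -1)/5.8310 = (-0.3430, 0.3430, -0.6860, -0.5145, -0.1715).
r_{12} = q_1·a_2 = 2.9155.
u_2 = a_2 − 2.9155·q_1 = (1.0000, -2.0000, -1.0000, 0.5000, -3.5000).
‖u_2‖ = 4.3012, so q_2 = (0.2325, -0.4650, -0.2325, 0.1162, -0.8137).
r_{13} = q_1·a_3 = 3.4300; r_{23} = q_2·a_3 = 0.0000.
u_3 = a_3 − 3.4300·q_1 − 0.0000·q_2 = (-1.8235, -1.1765, 1.3529, -1.2353, -0.4118).
‖u_3‖ = 2.8697, so q_3 = (-0.6354, -0.4100, 0.4715, -0.4305, -0.1435).
r_{14} = q_1·a_4 = 0.6860; r_{24} = q_2·a_4 = -2.5574; r_{34} = q_3·a_4 = -3.9561.
u_4 = a_4 − 0.6860·q_1 + 2.5574·q_2 + 3.9561·q_3 = (-2.6840, -2.0463, -2.2589, 2.9473, 1.4689).
‖u_4‖ = 5.2286, so q_4 = (-0.5133, -0.3914, -0.4320, 0.5637, 0.2809).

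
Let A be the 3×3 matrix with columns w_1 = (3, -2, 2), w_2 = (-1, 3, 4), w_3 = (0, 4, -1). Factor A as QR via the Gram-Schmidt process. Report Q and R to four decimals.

w_1 = (3, -2, 2); ‖w_1‖ = 4.1231, so q_1 = (0.7276, -0.4851, 0.4851).
q_1·w_2 = 0.7276·(-1) + (-0.4851)·3 + 0.4851·4 = -0.2425.
u_2 = w_2 + 0.2425·q_1 = (-0.8235, 2.8824, 4.1176).
‖u_2‖ = 5.0932, so q_2 = (-0.1617, 0.5659, 0.8085).
q_1·w_3 = 0.7276·0 + (-0.4851)·4 + 0.4851·(-1) = -2.4254; q_2·w_3 = (-0.1617)·0 + 0.5659·4 + 0.8085·(-1) = 1.4552.
u_3 = w_3 + 2.4254·q_1 − 1.4552·q_2 = (2.0000, 2.0000, -1.0000).
‖u_3‖ = 3.0000, so q_3 = (0.6667, 0.6667, -0.3333).

Q = [[0.7276, -0.1617, 0.6667], [-0.4851, 0.5659, 0.6667], [0.4851, 0.8085, -0.3333]], R = [[4.1231, -0.2425, -2.4254], [0.0000, 5.0932, 1.4552], [0.0000, 0.0000, 3.0000]]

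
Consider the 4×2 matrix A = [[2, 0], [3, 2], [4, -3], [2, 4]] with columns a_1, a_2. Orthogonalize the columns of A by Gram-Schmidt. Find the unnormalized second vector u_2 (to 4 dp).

a_1 = (2, 3, 4, 2); ‖a_1‖ = 5.7446, so q_1 = (0.3482, 0.5222, 0.6963, 0.3482).
q_1·a_2 = 0.3482·0 + 0.5222·2 + 0.6963·(-3) + 0.3482·4 = 0.3482.
u_2 = a_2 − 0.3482·q_1 = (-0.1212, 1.8182, -3.2424, 3.8788).

u_2 = (-0.1212, 1.8182, -3.2424, 3.8788)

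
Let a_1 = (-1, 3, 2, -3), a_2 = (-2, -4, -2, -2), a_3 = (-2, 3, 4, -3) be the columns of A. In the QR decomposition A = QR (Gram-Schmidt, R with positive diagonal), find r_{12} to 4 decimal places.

r_{12} = -1.6681

a_1 = (-1, 3, 2, -3); ‖a_1‖ = 4.7958, so q_1 = (-0.2085, 0.6255, 0.4170, -0.6255).
r_{12} = q_1·a_2 = -1.6681.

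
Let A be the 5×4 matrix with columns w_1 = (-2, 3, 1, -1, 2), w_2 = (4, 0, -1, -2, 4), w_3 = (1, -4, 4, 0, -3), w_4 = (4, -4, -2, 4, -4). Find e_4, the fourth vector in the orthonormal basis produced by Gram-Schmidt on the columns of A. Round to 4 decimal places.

e_4 = (0.4430, 0.4318, 0.3178, 0.7185, -0.0043)

w_1 = (-2, 3, 1, -1, 2); ‖w_1‖ = 4.3589, so e_1 = (-0.4588, 0.6882, 0.2294, -0.2294, 0.4588).
e_1·w_2 = (-0.4588)·4 + 0.6882·0 + 0.2294·(-1) + (-0.2294)·(-2) + 0.4588·4 = 0.2294.
u_2 = w_2 − 0.2294·e_1 = (4.1053, -0.1579, -1.0526, -1.9474, 3.8947).
‖u_2‖ = 6.0784, so e_2 = (0.6754, -0.0260, -0.1732, -0.3204, 0.6407).
e_1·w_3 = (-0.4588)·1 + 0.6882·(-4) + 0.2294·4 + (-0.2294)·0 + 0.4588·(-3) = -3.6707; e_2·w_3 = 0.6754·1 + (-0.0260)·(-4) + (-0.1732)·4 + (-0.3204)·0 + 0.6407·(-3) = -1.8357.
u_3 = w_3 + 3.6707·e_1 + 1.8357·e_2 = (0.5556, -1.5214, 4.5242, -1.4302, -0.1396).
‖u_3‖ = 5.0156, so e_3 = (0.1108, -0.3033, 0.9020, -0.2851, -0.0278).
e_1·w_4 = (-0.4588)·4 + 0.6882·(-4) + 0.2294·(-2) + (-0.2294)·4 + 0.4588·(-4) = -7.8001; e_2·w_4 = 0.6754·4 + (-0.0260)·(-4) + (-0.1732)·(-2) + (-0.3204)·4 + 0.6407·(-4) = -0.6927; e_3·w_4 = 0.1108·4 + (-0.3033)·(-4) + 0.9020·(-2) + (-0.2851)·4 + (-0.0278)·(-4) = -1.1769.
u_4 = w_4 + 7.8001·e_1 + 0.6927·e_2 + 1.1769·e_3 = (1.0193, 0.9934, 0.7311, 1.6530, -0.0100).
‖u_4‖ = 2.3006, so e_4 = (0.4430, 0.4318, 0.3178, 0.7185, -0.0043).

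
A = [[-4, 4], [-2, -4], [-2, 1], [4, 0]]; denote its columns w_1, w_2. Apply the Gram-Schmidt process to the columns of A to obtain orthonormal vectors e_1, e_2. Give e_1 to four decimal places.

e_1 = (-0.6325, -0.3162, -0.3162, 0.6325)

e_1 = w_1/‖w_1‖ = (-4, -2, -2, 4)/6.3246 = (-0.6325, -0.3162, -0.3162, 0.6325).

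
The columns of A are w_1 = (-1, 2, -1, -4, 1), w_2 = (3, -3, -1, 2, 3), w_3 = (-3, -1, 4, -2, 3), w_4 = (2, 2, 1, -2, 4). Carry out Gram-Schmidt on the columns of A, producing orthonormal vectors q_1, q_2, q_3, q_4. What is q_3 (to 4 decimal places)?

q_3 = (-0.4329, -0.2878, 0.7175, -0.1020, 0.4523)

w_1 = (-1, 2, -1, -4, 1); ‖w_1‖ = 4.7958, so q_1 = (-0.2085, 0.4170, -0.2085, -0.8341, 0.2085).
q_1·w_2 = (-0.2085)·3 + 0.4170·(-3) + (-0.2085)·(-1) + (-0.8341)·2 + 0.2085·3 = -2.7107.
u_2 = w_2 + 2.7107·q_1 = (2.4348, -1.8696, -1.5652, -0.2609, 3.5652).
‖u_2‖ = 4.9651, so q_2 = (0.4904, -0.3765, -0.3152, -0.0525, 0.7181).
q_1·w_3 = (-0.2085)·(-3) + 0.4170·(-1) + (-0.2085)·4 + (-0.8341)·(-2) + 0.2085·3 = 1.6681; q_2·w_3 = 0.4904·(-3) + (-0.3765)·(-1) + (-0.3152)·4 + (-0.0525)·(-2) + 0.7181·3 = -0.0963.
u_3 = w_3 − 1.6681·q_1 + 0.0963·q_2 = (-2.6049, -1.7319, 4.3175, -0.6138, 2.7213).
‖u_3‖ = 6.0173, so q_3 = (-0.4329, -0.2878, 0.7175, -0.1020, 0.4523).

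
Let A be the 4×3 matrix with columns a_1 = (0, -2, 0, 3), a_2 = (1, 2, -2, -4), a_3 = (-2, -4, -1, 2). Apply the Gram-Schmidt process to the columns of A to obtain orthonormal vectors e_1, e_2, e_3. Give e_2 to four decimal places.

e_2 = (0.4341, -0.2003, -0.8681, -0.1336)

e_1 = a_1/‖a_1‖ = (0, -2, 0, 3)/3.6056 = (0.0000, -0.5547, 0.0000, 0.8321).
r_{12} = e_1·a_2 = -4.4376.
u_2 = a_2 + 4.4376·e_1 = (1.0000, -0.4615, -2.0000, -0.3077).
‖u_2‖ = 2.3038, so e_2 = (0.4341, -0.2003, -0.8681, -0.1336).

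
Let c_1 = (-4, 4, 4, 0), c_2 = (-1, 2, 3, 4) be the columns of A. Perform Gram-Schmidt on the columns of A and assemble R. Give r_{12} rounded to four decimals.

r_{12} = 3.4641

c_1 = (-4, 4, 4, 0); ‖c_1‖ = 6.9282, so q_1 = (-0.5774, 0.5774, 0.5774, 0.0000).
r_{12} = q_1·c_2 = 3.4641.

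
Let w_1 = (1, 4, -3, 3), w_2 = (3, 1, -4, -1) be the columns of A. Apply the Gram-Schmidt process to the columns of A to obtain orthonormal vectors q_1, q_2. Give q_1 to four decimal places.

q_1 = w_1/‖w_1‖ = (1, 4, -3, 3)/5.9161 = (0.1690, 0.6761, -0.5071, 0.5071).

q_1 = (0.1690, 0.6761, -0.5071, 0.5071)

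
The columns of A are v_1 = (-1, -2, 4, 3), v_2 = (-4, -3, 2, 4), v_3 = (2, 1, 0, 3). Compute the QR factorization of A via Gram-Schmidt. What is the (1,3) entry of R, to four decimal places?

e_1 = v_1/‖v_1‖ = (-1, -2, 4, 3)/5.4772 = (-0.1826, -0.3651, 0.7303, 0.5477).
r_{13} = e_1·v_3 = 0.9129.

r_{13} = 0.9129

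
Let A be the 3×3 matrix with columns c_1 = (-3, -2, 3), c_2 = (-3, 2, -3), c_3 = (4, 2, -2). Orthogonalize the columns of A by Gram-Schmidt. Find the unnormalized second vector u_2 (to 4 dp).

c_1 = (-3, -2, 3); ‖c_1‖ = 4.6904, so q_1 = (-0.6396, -0.4264, 0.6396).
q_1·c_2 = (-0.6396)·(-3) + (-0.4264)·2 + 0.6396·(-3) = -0.8528.
u_2 = c_2 + 0.8528·q_1 = (-3.5455, 1.6364, -2.4545).

u_2 = (-3.5455, 1.6364, -2.4545)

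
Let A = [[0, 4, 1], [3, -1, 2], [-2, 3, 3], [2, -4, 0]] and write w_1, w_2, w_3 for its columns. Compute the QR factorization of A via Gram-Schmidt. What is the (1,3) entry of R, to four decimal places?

e_1 = w_1/‖w_1‖ = (0, 3, -2, 2)/4.1231 = (0.0000, 0.7276, -0.4851, 0.4851).
r_{13} = e_1·w_3 = 0.0000.

r_{13} = 0.0000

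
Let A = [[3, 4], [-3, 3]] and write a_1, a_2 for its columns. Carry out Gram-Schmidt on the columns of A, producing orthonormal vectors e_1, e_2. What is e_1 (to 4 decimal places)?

e_1 = (0.7071, -0.7071)

a_1 = (3, -3); ‖a_1‖ = 4.2426, so e_1 = (0.7071, -0.7071).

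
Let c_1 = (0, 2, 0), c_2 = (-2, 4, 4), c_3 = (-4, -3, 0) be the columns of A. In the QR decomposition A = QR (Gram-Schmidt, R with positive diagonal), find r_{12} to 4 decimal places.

r_{12} = 4.0000

q_1 = c_1/‖c_1‖ = (0, 2, 0)/2.0000 = (0.0000, 1.0000, 0.0000).
r_{12} = q_1·c_2 = 4.0000.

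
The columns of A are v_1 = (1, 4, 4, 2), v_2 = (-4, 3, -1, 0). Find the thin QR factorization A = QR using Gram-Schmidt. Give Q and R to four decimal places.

e_1 = v_1/‖v_1‖ = (1, 4, 4, 2)/6.0828 = (0.1644, 0.6576, 0.6576, 0.3288).
r_{12} = e_1·v_2 = 0.6576.
u_2 = v_2 − 0.6576·e_1 = (-4.1081, 2.5676, -1.4324, -0.2162).
‖u_2‖ = 5.0564, so e_2 = (-0.8125, 0.5078, -0.2833, -0.0428).

Q = [[0.1644, -0.8125], [0.6576, 0.5078], [0.6576, -0.2833], [0.3288, -0.0428]], R = [[6.0828, 0.6576], [0.0000, 5.0564]]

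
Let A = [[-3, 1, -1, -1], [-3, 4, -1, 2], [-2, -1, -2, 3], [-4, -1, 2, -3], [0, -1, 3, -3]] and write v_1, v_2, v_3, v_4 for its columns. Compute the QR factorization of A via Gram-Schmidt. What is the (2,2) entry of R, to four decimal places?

r_{22} = 4.2271

v_1 = (-3, -3, -2, -4, 0); ‖v_1‖ = 6.1644, so e_1 = (-0.4867, -0.4867, -0.3244, -0.6489, 0.0000).
e_1·v_2 = (-0.4867)·1 + (-0.4867)·4 + (-0.3244)·(-1) + (-0.6489)·(-1) + 0.0000·(-1) = -1.4600.
u_2 = v_2 + 1.4600·e_1 = (0.2895, 3.2895, -1.4737, -1.9474, -1.0000).
r_{22} = ‖u_2‖ = 4.2271.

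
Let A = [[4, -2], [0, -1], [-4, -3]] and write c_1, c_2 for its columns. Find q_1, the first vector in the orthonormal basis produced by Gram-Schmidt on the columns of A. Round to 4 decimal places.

q_1 = c_1/‖c_1‖ = (4, 0, -4)/5.6569 = (0.7071, 0.0000, -0.7071).

q_1 = (0.7071, 0.0000, -0.7071)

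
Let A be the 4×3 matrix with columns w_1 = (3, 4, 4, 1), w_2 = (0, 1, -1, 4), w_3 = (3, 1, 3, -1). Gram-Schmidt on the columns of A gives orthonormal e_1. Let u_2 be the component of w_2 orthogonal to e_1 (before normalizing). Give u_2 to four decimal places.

e_1 = w_1/‖w_1‖ = (3, 4, 4, 1)/6.4807 = (0.4629, 0.6172, 0.6172, 0.1543).
r_{12} = e_1·w_2 = 0.6172.
u_2 = w_2 − 0.6172·e_1 = (-0.2857, 0.6190, -1.3810, 3.9048).

u_2 = (-0.2857, 0.6190, -1.3810, 3.9048)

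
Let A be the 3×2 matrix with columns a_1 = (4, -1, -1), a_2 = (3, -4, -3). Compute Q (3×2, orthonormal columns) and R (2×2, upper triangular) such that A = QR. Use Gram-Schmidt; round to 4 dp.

Q = [[0.9428, -0.3273], [-0.2357, -0.7885], [-0.2357, -0.5207]], R = [[4.2426, 4.4783], [0.0000, 3.7342]]

e_1 = a_1/‖a_1‖ = (4, -1, -1)/4.2426 = (0.9428, -0.2357, -0.2357).
r_{12} = e_1·a_2 = 4.4783.
u_2 = a_2 − 4.4783·e_1 = (-1.2222, -2.9444, -1.9444).
‖u_2‖ = 3.7342, so e_2 = (-0.3273, -0.7885, -0.5207).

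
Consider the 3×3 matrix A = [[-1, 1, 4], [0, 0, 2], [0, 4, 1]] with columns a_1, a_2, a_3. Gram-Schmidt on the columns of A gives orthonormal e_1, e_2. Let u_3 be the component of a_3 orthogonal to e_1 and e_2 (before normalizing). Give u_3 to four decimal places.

u_3 = (0.0000, 2.0000, 0.0000)

a_1 = (-1, 0, 0); ‖a_1‖ = 1.0000, so e_1 = (-1.0000, 0.0000, 0.0000).
e_1·a_2 = (-1.0000)·1 + 0.0000·0 + 0.0000·4 = -1.0000.
u_2 = a_2 + 1.0000·e_1 = (0.0000, 0.0000, 4.0000).
‖u_2‖ = 4.0000, so e_2 = (0.0000, 0.0000, 1.0000).
e_1·a_3 = (-1.0000)·4 + 0.0000·2 + 0.0000·1 = -4.0000; e_2·a_3 = 0.0000·4 + 0.0000·2 + 1.0000·1 = 1.0000.
u_3 = a_3 + 4.0000·e_1 − 1.0000·e_2 = (0.0000, 2.0000, 0.0000).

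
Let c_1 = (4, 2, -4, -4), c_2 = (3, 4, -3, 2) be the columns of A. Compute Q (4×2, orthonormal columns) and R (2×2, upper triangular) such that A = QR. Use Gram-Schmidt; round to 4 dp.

c_1 = (4, 2, -4, -4); ‖c_1‖ = 7.2111, so e_1 = (0.5547, 0.2774, -0.5547, -0.5547).
e_1·c_2 = 0.5547·3 + 0.2774·4 + (-0.5547)·(-3) + (-0.5547)·2 = 3.3282.
u_2 = c_2 − 3.3282·e_1 = (1.1538, 3.0769, -1.1538, 3.8462).
‖u_2‖ = 5.1887, so e_2 = (0.2224, 0.5930, -0.2224, 0.7412).

Q = [[0.5547, 0.2224], [0.2774, 0.5930], [-0.5547, -0.2224], [-0.5547, 0.7412]], R = [[7.2111, 3.3282], [0.0000, 5.1887]]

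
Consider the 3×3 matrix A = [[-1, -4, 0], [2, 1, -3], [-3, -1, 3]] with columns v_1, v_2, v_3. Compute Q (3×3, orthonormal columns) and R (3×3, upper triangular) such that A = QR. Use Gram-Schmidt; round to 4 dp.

Q = [[-0.2673, -0.9606, -0.0765], [0.5345, -0.0818, -0.8412], [-0.8018, 0.2657, -0.5353]], R = [[3.7417, 2.4054, -4.0089], [0.0000, 3.4949, 1.0423], [0.0000, 0.0000, 0.9177]]

e_1 = v_1/‖v_1‖ = (-1, 2, -3)/3.7417 = (-0.2673, 0.5345, -0.8018).
r_{12} = e_1·v_2 = 2.4054.
u_2 = v_2 − 2.4054·e_1 = (-3.3571, -0.2857, 0.9286).
‖u_2‖ = 3.4949, so e_2 = (-0.9606, -0.0818, 0.2657).
r_{13} = e_1·v_3 = -4.0089; r_{23} = e_2·v_3 = 1.0423.
u_3 = v_3 + 4.0089·e_1 − 1.0423·e_2 = (-0.0702, -0.7719, -0.4912).
‖u_3‖ = 0.9177, so e_3 = (-0.0765, -0.8412, -0.5353).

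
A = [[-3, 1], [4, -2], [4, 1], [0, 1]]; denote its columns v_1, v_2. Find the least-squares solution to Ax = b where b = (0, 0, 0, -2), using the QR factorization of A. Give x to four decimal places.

x = (-0.0588, -0.3445)

v_1 = (-3, 4, 4, 0); ‖v_1‖ = 6.4031, so q_1 = (-0.4685, 0.6247, 0.6247, 0.0000).
q_1·v_2 = (-0.4685)·1 + 0.6247·(-2) + 0.6247·1 + 0.0000·1 = -1.0932.
u_2 = v_2 + 1.0932·q_1 = (0.4878, -1.3171, 1.6829, 1.0000).
‖u_2‖ = 2.4093, so q_2 = (0.2025, -0.5467, 0.6985, 0.4151).
Qᵀb = (0.0000, -0.8301).
Back-substitute: x_2 = -0.8301/2.4093 = -0.3445.
x_1 = (0.0000 + 1.0932·(-0.3445))/6.4031 = -0.0588.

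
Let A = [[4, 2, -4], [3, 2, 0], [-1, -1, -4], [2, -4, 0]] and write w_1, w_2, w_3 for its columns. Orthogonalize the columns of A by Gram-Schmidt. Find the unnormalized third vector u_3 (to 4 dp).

u_3 = (-2.3452, 1.2668, -4.4394, 0.5706)

q_1 = w_1/‖w_1‖ = (4, 3, -1, 2)/5.4772 = (0.7303, 0.5477, -0.1826, 0.3651).
r_{12} = q_1·w_2 = 1.2780.
u_2 = w_2 − 1.2780·q_1 = (1.0667, 1.3000, -0.7667, -4.4667).
‖u_2‖ = 4.8339, so q_2 = (0.2207, 0.2689, -0.1586, -0.9240).
r_{13} = q_1·w_3 = -2.1909; r_{23} = q_2·w_3 = -0.2482.
u_3 = w_3 + 2.1909·q_1 + 0.2482·q_2 = (-2.3452, 1.2668, -4.4394, 0.5706).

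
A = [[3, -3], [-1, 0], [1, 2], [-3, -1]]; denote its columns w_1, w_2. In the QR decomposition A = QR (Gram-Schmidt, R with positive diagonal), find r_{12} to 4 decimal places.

w_1 = (3, -1, 1, -3); ‖w_1‖ = 4.4721, so e_1 = (0.6708, -0.2236, 0.2236, -0.6708).
r_{12} = e_1·w_2 = -0.8944.

r_{12} = -0.8944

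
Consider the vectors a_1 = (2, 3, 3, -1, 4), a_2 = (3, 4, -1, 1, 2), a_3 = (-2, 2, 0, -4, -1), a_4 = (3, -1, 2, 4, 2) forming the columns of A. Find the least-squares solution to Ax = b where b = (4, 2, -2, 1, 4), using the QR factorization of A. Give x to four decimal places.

a_1 = (2, 3, 3, -1, 4); ‖a_1‖ = 6.2450, so q_1 = (0.3203, 0.4804, 0.4804, -0.1601, 0.6405).
q_1·a_2 = 0.3203·3 + 0.4804·4 + 0.4804·(-1) + (-0.1601)·1 + 0.6405·2 = 3.5228.
u_2 = a_2 − 3.5228·q_1 = (1.8718, 2.3077, -2.6923, 1.5641, -0.2564).
‖u_2‖ = 4.3116, so q_2 = (0.4341, 0.5352, -0.6244, 0.3628, -0.0595).
q_1·a_3 = 0.3203·(-2) + 0.4804·2 + 0.4804·0 + (-0.1601)·(-4) + 0.6405·(-1) = 0.3203; q_2·a_3 = 0.4341·(-2) + 0.5352·2 + (-0.6244)·0 + 0.3628·(-4) + (-0.0595)·(-1) = -1.1894.
u_3 = a_3 − 0.3203·q_1 + 1.1894·q_2 = (-1.5862, 2.4828, -0.8966, -3.5172, -1.2759).
‖u_3‖ = 4.8459, so q_3 = (-0.3273, 0.5123, -0.1850, -0.7258, -0.2633).
q_1·a_4 = 0.3203·3 + 0.4804·(-1) + 0.4804·2 + (-0.1601)·4 + 0.6405·2 = 2.0817; q_2·a_4 = 0.4341·3 + 0.5352·(-1) + (-0.6244)·2 + 0.3628·4 + (-0.0595)·2 = 0.8504; q_3·a_4 = (-0.3273)·3 + 0.5123·(-1) + (-0.1850)·2 + (-0.7258)·4 + (-0.2633)·2 = -5.2942.
u_4 = a_4 − 2.0817·q_1 − 0.8504·q_2 + 5.2942·q_3 = (0.2312, 0.2573, 0.5515, 0.1822, -0.6767).
‖u_4‖ = 0.9565, so q_4 = (0.2417, 0.2690, 0.5766, 0.1905, -0.7074).
Qᵀb = (3.6829, 4.1807, -1.6936, -2.2877).
Back-substitute: x_4 = -2.2877/0.9565 = -2.3918.
x_3 = (-1.6936 + 5.2942·(-2.3918))/4.8459 = -2.9625.
x_2 = (4.1807 + 1.1894·(-2.9625) − 0.8504·(-2.3918))/4.3116 = 0.6242.
x_1 = (3.6829 − 3.5228·0.6242 − 0.3203·(-2.9625) − 2.0817·(-2.3918))/6.2450 = 1.1868.

x = (1.1868, 0.6242, -2.9625, -2.3918)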